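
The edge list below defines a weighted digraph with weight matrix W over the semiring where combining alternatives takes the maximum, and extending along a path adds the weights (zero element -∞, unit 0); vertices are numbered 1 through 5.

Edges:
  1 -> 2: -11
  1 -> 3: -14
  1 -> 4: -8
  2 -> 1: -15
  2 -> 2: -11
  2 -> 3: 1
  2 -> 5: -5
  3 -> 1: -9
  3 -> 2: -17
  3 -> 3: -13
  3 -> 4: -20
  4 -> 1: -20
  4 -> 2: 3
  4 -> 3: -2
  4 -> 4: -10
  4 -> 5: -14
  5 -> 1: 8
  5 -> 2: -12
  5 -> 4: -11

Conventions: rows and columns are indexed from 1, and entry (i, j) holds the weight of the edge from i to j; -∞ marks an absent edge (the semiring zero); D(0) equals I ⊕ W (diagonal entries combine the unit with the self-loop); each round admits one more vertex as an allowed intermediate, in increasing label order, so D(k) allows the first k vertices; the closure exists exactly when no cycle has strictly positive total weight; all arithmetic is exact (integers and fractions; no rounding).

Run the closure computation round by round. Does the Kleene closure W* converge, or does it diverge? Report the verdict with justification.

D(0):
  [0, -11, -14, -8, -∞]
  [-15, 0, 1, -∞, -5]
  [-9, -17, 0, -20, -∞]
  [-20, 3, -2, 0, -14]
  [8, -12, -∞, -11, 0]
D(1):
  [0, -11, -14, -8, -∞]
  [-15, 0, 1, -23, -5]
  [-9, -17, 0, -17, -∞]
  [-20, 3, -2, 0, -14]
  [8, -3, -6, 0, 0]
D(2):
  [0, -11, -10, -8, -16]
  [-15, 0, 1, -23, -5]
  [-9, -17, 0, -17, -22]
  [-12, 3, 4, 0, -2]
  [8, -3, -2, 0, 0]
D(3):
  [0, -11, -10, -8, -16]
  [-8, 0, 1, -16, -5]
  [-9, -17, 0, -17, -22]
  [-5, 3, 4, 0, -2]
  [8, -3, -2, 0, 0]
D(4):
  [0, -5, -4, -8, -10]
  [-8, 0, 1, -16, -5]
  [-9, -14, 0, -17, -19]
  [-5, 3, 4, 0, -2]
  [8, 3, 4, 0, 0]
D(5):
  [0, -5, -4, -8, -10]
  [3, 0, 1, -5, -5]
  [-9, -14, 0, -17, -19]
  [6, 3, 4, 0, -2]
  [8, 3, 4, 0, 0]
Key observation: every diagonal entry stays at the unit through all rounds, so no improving cycle exists.
Answer: CONVERGES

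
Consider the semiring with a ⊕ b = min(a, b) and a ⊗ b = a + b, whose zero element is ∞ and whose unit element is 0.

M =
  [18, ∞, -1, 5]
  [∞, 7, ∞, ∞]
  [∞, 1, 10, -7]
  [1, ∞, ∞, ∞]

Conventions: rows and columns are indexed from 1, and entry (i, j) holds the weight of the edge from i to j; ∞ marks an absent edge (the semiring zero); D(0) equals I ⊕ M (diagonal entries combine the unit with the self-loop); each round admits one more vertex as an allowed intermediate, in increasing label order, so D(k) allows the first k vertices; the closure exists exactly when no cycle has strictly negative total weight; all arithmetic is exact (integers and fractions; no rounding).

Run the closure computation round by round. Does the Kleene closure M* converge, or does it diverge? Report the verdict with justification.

D(0):
  [0, ∞, -1, 5]
  [∞, 0, ∞, ∞]
  [∞, 1, 0, -7]
  [1, ∞, ∞, 0]
D(1):
  [0, ∞, -1, 5]
  [∞, 0, ∞, ∞]
  [∞, 1, 0, -7]
  [1, ∞, 0, 0]
D(2):
  [0, ∞, -1, 5]
  [∞, 0, ∞, ∞]
  [∞, 1, 0, -7]
  [1, ∞, 0, 0]
Detection: at round 3, diagonal entry (4, 4) turns strictly negative.
Key observation: the cycle 4->1->3->4 has total weight 1 + (-1) + (-7), which is strictly negative.
Answer: DIVERGES — negative cycle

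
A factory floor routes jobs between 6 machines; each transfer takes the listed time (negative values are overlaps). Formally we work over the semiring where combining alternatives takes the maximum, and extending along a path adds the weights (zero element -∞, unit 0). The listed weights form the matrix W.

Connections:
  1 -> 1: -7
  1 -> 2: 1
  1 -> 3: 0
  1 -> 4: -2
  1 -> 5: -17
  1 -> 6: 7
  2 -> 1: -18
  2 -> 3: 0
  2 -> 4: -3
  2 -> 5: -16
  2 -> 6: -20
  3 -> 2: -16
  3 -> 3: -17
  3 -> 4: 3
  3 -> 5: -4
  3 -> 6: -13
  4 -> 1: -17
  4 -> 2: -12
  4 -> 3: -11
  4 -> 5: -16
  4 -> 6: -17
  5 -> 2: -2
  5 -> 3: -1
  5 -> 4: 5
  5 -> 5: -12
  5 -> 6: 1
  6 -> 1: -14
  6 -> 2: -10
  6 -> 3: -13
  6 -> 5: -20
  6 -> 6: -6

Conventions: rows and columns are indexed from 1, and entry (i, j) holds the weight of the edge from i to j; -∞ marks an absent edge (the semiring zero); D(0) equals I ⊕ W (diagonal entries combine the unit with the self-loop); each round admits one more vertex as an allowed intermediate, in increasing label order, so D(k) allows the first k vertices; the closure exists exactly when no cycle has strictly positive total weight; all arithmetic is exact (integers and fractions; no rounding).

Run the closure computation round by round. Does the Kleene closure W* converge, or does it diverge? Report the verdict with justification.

D(0):
  [0, 1, 0, -2, -17, 7]
  [-18, 0, 0, -3, -16, -20]
  [-∞, -16, 0, 3, -4, -13]
  [-17, -12, -11, 0, -16, -17]
  [-∞, -2, -1, 5, 0, 1]
  [-14, -10, -13, -∞, -20, 0]
D(1):
  [0, 1, 0, -2, -17, 7]
  [-18, 0, 0, -3, -16, -11]
  [-∞, -16, 0, 3, -4, -13]
  [-17, -12, -11, 0, -16, -10]
  [-∞, -2, -1, 5, 0, 1]
  [-14, -10, -13, -16, -20, 0]
D(2):
  [0, 1, 1, -2, -15, 7]
  [-18, 0, 0, -3, -16, -11]
  [-34, -16, 0, 3, -4, -13]
  [-17, -12, -11, 0, -16, -10]
  [-20, -2, -1, 5, 0, 1]
  [-14, -10, -10, -13, -20, 0]
D(3):
  [0, 1, 1, 4, -3, 7]
  [-18, 0, 0, 3, -4, -11]
  [-34, -16, 0, 3, -4, -13]
  [-17, -12, -11, 0, -15, -10]
  [-20, -2, -1, 5, 0, 1]
  [-14, -10, -10, -7, -14, 0]
D(4):
  [0, 1, 1, 4, -3, 7]
  [-14, 0, 0, 3, -4, -7]
  [-14, -9, 0, 3, -4, -7]
  [-17, -12, -11, 0, -15, -10]
  [-12, -2, -1, 5, 0, 1]
  [-14, -10, -10, -7, -14, 0]
D(5):
  [0, 1, 1, 4, -3, 7]
  [-14, 0, 0, 3, -4, -3]
  [-14, -6, 0, 3, -4, -3]
  [-17, -12, -11, 0, -15, -10]
  [-12, -2, -1, 5, 0, 1]
  [-14, -10, -10, -7, -14, 0]
D(6):
  [0, 1, 1, 4, -3, 7]
  [-14, 0, 0, 3, -4, -3]
  [-14, -6, 0, 3, -4, -3]
  [-17, -12, -11, 0, -15, -10]
  [-12, -2, -1, 5, 0, 1]
  [-14, -10, -10, -7, -14, 0]
Key observation: every diagonal entry stays at the unit through all rounds, so no improving cycle exists.
Answer: CONVERGES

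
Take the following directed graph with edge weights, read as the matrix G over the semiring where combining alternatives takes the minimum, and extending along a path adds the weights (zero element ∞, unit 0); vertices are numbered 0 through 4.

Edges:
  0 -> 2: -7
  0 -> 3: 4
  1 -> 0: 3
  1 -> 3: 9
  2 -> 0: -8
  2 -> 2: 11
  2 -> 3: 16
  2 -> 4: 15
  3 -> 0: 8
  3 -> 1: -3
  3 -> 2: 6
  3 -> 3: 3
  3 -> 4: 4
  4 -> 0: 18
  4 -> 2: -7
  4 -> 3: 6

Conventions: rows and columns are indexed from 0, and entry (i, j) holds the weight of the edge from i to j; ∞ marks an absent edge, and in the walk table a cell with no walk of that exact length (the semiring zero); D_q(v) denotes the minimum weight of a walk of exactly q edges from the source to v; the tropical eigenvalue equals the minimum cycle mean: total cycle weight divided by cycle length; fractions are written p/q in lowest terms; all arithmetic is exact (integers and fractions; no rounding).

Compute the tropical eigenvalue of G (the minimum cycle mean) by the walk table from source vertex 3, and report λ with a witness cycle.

q=0: [∞, ∞, ∞, 0, ∞]
q=1: [8, -3, 6, 3, 4]
q=2: [-2, 0, -3, 6, 7]
q=3: [-11, 3, -9, 2, 10]
q=4: [-17, -1, -18, -7, 6]
q=5: [-26, -10, -24, -13, -3]
Optimal cycle mean attained by: cycle 0->2->0, total (-7) + (-8), length 2.
Answer: λ = -15/2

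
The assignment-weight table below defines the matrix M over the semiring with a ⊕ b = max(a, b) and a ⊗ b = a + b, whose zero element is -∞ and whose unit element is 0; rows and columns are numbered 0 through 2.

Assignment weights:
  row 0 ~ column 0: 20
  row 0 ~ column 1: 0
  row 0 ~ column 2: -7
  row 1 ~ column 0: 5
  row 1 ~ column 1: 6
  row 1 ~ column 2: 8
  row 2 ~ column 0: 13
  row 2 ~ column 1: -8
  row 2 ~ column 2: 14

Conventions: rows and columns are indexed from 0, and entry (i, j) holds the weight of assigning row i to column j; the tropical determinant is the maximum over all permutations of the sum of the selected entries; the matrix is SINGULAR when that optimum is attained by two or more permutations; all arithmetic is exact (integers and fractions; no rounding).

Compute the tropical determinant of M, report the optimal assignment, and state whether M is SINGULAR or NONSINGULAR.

σ = (0, 1, 2): 20 + 6 + 14 = 40
σ = (0, 2, 1): 20 + 8 + (-8) = 20
σ = (1, 0, 2): 0 + 5 + 14 = 19
σ = (1, 2, 0): 0 + 8 + 13 = 21
σ = (2, 0, 1): (-7) + 5 + (-8) = -10
σ = (2, 1, 0): (-7) + 6 + 13 = 12
Optimal value attained by: σ = (0, 1, 2).
Answer: det⊕(M) = 40; verdict: NONSINGULAR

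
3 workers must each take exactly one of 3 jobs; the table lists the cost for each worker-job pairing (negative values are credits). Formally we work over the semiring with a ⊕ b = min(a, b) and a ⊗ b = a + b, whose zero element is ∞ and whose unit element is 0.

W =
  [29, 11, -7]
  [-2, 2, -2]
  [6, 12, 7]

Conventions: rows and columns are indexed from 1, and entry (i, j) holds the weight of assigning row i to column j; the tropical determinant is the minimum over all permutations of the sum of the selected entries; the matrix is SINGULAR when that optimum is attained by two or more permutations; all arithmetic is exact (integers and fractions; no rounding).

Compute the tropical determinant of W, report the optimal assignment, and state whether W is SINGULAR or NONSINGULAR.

σ = (1, 2, 3): 29 + 2 + 7 = 38
σ = (1, 3, 2): 29 + (-2) + 12 = 39
σ = (2, 1, 3): 11 + (-2) + 7 = 16
σ = (2, 3, 1): 11 + (-2) + 6 = 15
σ = (3, 1, 2): (-7) + (-2) + 12 = 3
σ = (3, 2, 1): (-7) + 2 + 6 = 1
Optimal value attained by: σ = (3, 2, 1).
Answer: det⊕(W) = 1; verdict: NONSINGULAR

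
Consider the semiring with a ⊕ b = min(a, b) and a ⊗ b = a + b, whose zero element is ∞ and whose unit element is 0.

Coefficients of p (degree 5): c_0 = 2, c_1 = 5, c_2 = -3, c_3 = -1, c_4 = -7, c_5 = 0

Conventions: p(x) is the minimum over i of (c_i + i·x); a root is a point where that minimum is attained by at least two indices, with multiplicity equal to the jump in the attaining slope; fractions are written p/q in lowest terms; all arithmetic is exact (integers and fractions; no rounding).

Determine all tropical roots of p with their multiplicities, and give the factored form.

hull edge (i=0, c=2) to (i=2, c=-3): slope -5/2, span 2
hull edge (i=2, c=-3) to (i=4, c=-7): slope -2, span 2
hull edge (i=4, c=-7) to (i=5, c=0): slope 7, span 1
Factored form: p(x) = 0 ⊗ (x ⊕ (-7)) ⊗ (x ⊕ 2) ⊗ (x ⊕ 2) ⊗ (x ⊕ 5/2) ⊗ (x ⊕ 5/2)
Answer: roots = -7 (mult 1), 2 (mult 2), 5/2 (mult 2)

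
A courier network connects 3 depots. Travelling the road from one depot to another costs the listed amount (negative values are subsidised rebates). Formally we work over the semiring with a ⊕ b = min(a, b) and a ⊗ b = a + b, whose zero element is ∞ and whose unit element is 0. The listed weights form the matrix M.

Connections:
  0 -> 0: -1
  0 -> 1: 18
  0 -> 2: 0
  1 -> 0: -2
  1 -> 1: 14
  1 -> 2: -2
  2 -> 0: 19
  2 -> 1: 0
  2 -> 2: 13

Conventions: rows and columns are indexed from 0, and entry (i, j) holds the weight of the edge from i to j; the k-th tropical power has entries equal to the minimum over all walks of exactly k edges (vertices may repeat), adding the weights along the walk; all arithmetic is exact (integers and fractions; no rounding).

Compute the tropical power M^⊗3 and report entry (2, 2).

M^⊗2:
  [-2, 0, -1]
  [-3, -2, -2]
  [-2, 13, -2]
M^⊗3:
  [-3, -1, -2]
  [-4, -2, -4]
  [-3, -2, -2]
Key observation: the optimum is the walk 2->1->0->2, with weight 0 + (-2) + 0 = -2.
Optimal value attained by: walk 2->1->0->2.
Answer: (M^⊗3)[2][2] = -2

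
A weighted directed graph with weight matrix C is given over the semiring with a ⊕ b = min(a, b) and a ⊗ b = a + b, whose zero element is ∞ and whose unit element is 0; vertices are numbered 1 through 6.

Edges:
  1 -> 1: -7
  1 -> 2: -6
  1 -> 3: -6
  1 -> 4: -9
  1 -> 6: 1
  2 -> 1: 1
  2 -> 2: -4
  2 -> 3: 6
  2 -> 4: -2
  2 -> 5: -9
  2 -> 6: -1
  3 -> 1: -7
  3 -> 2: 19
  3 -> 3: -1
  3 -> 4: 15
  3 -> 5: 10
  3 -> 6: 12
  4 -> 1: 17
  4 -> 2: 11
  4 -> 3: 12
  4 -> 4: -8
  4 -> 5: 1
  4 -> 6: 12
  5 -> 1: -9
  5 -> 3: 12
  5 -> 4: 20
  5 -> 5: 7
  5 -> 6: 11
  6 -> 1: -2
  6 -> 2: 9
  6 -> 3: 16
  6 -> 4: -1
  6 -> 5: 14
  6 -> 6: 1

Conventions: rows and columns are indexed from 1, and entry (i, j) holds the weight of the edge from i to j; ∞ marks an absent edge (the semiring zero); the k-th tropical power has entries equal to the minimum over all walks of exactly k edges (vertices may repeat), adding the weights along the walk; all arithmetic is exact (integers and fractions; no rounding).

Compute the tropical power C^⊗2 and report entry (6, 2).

C^⊗2:
  [-14, -13, -13, -17, -15, -7]
  [-18, -8, -5, -10, -13, -5]
  [-14, -13, -13, -16, 9, -6]
  [-8, 3, 4, -16, -7, 4]
  [-16, -15, -15, -18, 14, -8]
  [-9, -8, -8, -11, 0, -1]
Key observation: the optimum is the walk 6->1->2, with weight (-2) + (-6) = -8.
Optimal value attained by: walk 6->1->2.
Answer: (C^⊗2)[6][2] = -8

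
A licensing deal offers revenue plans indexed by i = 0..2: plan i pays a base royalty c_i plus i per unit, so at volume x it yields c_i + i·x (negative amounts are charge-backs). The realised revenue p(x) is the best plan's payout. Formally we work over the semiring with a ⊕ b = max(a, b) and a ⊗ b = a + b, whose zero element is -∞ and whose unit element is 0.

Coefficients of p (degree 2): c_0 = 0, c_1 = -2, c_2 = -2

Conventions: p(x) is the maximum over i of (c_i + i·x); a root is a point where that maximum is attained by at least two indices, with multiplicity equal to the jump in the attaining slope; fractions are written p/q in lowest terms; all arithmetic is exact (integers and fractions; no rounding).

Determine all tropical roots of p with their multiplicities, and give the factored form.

hull edge (i=0, c=0) to (i=2, c=-2): slope -1, span 2
Factored form: p(x) = -2 ⊗ (x ⊕ 1) ⊗ (x ⊕ 1)
Answer: roots = 1 (mult 2)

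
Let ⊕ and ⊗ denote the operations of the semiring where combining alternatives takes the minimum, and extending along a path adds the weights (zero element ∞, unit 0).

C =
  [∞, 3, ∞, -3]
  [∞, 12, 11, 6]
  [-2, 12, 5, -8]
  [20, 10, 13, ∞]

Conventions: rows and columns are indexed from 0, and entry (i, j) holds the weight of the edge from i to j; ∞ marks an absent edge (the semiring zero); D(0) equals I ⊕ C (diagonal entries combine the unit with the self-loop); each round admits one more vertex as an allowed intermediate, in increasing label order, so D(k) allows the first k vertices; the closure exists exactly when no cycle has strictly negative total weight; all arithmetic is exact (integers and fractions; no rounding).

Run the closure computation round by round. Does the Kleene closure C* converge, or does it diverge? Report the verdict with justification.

D(0):
  [0, 3, ∞, -3]
  [∞, 0, 11, 6]
  [-2, 12, 0, -8]
  [20, 10, 13, 0]
D(1):
  [0, 3, ∞, -3]
  [∞, 0, 11, 6]
  [-2, 1, 0, -8]
  [20, 10, 13, 0]
D(2):
  [0, 3, 14, -3]
  [∞, 0, 11, 6]
  [-2, 1, 0, -8]
  [20, 10, 13, 0]
D(3):
  [0, 3, 14, -3]
  [9, 0, 11, 3]
  [-2, 1, 0, -8]
  [11, 10, 13, 0]
D(4):
  [0, 3, 10, -3]
  [9, 0, 11, 3]
  [-2, 1, 0, -8]
  [11, 10, 13, 0]
Key observation: every diagonal entry stays at the unit through all rounds, so no improving cycle exists.
Answer: CONVERGES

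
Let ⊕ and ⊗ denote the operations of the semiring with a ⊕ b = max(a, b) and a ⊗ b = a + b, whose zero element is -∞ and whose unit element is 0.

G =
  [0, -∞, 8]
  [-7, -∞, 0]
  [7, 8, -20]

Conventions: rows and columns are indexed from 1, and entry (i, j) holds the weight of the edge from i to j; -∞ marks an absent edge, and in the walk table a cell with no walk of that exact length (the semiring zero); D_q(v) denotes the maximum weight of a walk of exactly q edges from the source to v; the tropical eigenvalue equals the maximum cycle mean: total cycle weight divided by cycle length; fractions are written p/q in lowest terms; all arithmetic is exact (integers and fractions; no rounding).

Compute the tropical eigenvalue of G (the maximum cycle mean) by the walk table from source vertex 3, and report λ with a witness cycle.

q=0: [-∞, -∞, 0]
q=1: [7, 8, -20]
q=2: [7, -12, 15]
q=3: [22, 23, 15]
Optimal cycle mean attained by: cycle 1->3->1, total 8 + 7, length 2.
Answer: λ = 15/2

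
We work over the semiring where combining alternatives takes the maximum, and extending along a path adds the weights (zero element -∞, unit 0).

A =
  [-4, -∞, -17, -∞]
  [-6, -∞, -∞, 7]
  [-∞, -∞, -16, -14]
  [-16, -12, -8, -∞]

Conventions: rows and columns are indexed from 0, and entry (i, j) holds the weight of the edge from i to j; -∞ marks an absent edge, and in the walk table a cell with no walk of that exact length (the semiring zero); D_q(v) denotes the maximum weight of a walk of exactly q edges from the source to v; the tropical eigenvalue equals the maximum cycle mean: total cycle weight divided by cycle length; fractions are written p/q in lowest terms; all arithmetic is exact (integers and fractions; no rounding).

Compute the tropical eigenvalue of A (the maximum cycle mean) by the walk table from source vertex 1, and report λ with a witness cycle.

q=0: [-∞, 0, -∞, -∞]
q=1: [-6, -∞, -∞, 7]
q=2: [-9, -5, -1, -∞]
q=3: [-11, -∞, -17, 2]
q=4: [-14, -10, -6, -31]
Optimal cycle mean attained by: cycle 1->3->1, total 7 + (-12), length 2.
Answer: λ = -5/2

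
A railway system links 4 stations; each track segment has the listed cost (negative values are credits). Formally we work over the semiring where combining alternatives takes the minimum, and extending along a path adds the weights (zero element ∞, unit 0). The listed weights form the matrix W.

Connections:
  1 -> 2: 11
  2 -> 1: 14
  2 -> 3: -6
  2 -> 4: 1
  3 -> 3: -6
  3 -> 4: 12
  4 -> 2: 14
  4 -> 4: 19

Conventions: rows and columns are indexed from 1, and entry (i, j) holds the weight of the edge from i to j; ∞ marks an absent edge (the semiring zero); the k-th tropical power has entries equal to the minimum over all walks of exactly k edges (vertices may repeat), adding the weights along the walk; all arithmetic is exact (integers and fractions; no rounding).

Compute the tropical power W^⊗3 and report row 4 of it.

W^⊗2:
  [25, ∞, 5, 12]
  [∞, 15, -12, 6]
  [∞, 26, -12, 6]
  [28, 33, 8, 15]
W^⊗3:
  [∞, 26, -1, 17]
  [29, 20, -18, 0]
  [40, 20, -18, 0]
  [47, 29, 2, 20]
Answer: row 4 of W^⊗3 = [47, 29, 2, 20]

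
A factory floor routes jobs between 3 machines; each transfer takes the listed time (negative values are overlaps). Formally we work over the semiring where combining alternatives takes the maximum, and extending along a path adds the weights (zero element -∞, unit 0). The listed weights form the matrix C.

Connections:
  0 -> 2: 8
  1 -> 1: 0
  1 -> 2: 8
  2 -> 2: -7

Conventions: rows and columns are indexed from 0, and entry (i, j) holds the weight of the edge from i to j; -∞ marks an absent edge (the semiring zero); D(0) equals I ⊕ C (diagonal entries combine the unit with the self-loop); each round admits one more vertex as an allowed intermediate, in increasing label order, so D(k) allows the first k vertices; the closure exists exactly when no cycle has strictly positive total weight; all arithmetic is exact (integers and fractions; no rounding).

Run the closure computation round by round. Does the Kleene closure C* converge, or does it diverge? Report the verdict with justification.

D(0):
  [0, -∞, 8]
  [-∞, 0, 8]
  [-∞, -∞, 0]
D(1):
  [0, -∞, 8]
  [-∞, 0, 8]
  [-∞, -∞, 0]
D(2):
  [0, -∞, 8]
  [-∞, 0, 8]
  [-∞, -∞, 0]
D(3):
  [0, -∞, 8]
  [-∞, 0, 8]
  [-∞, -∞, 0]
Key observation: every diagonal entry stays at the unit through all rounds, so no improving cycle exists.
Answer: CONVERGES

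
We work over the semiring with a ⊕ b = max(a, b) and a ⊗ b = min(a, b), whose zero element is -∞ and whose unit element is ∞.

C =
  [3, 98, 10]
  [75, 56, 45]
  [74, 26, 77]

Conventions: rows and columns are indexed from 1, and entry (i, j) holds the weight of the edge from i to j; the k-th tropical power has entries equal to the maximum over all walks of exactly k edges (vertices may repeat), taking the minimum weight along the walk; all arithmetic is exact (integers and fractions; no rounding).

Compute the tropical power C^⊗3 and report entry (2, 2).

C^⊗2:
  [75, 56, 45]
  [56, 75, 45]
  [74, 74, 77]
C^⊗3:
  [56, 75, 45]
  [75, 56, 45]
  [74, 74, 77]
Key observation: the optimum is the walk 2->1->2->2, with weight 75 min 98 min 56 = 56.
Optimal value attained by: walk 2->1->2->2.
Answer: (C^⊗3)[2][2] = 56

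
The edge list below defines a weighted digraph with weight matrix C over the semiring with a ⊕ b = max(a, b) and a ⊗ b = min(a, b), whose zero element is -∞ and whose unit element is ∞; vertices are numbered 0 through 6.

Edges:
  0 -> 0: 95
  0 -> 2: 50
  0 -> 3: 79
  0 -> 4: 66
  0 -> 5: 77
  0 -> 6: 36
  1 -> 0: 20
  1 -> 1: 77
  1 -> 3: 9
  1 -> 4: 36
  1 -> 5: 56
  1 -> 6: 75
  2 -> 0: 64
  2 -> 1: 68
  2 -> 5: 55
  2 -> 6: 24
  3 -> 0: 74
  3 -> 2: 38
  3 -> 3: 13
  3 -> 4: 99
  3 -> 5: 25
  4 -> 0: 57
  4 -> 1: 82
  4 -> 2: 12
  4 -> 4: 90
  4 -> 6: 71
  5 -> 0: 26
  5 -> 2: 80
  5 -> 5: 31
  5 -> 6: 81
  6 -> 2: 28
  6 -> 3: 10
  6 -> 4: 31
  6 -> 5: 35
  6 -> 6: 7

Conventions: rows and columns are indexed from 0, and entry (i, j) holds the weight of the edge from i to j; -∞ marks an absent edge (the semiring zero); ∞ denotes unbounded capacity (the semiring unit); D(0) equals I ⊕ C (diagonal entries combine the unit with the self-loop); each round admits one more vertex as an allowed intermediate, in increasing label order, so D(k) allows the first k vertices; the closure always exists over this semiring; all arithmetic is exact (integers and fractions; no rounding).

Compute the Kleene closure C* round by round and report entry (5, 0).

D(0):
  [∞, -∞, 50, 79, 66, 77, 36]
  [20, ∞, -∞, 9, 36, 56, 75]
  [64, 68, ∞, -∞, -∞, 55, 24]
  [74, -∞, 38, ∞, 99, 25, -∞]
  [57, 82, 12, -∞, ∞, -∞, 71]
  [26, -∞, 80, -∞, -∞, ∞, 81]
  [-∞, -∞, 28, 10, 31, 35, ∞]
D(1):
  [∞, -∞, 50, 79, 66, 77, 36]
  [20, ∞, 20, 20, 36, 56, 75]
  [64, 68, ∞, 64, 64, 64, 36]
  [74, -∞, 50, ∞, 99, 74, 36]
  [57, 82, 50, 57, ∞, 57, 71]
  [26, -∞, 80, 26, 26, ∞, 81]
  [-∞, -∞, 28, 10, 31, 35, ∞]
D(2):
  [∞, -∞, 50, 79, 66, 77, 36]
  [20, ∞, 20, 20, 36, 56, 75]
  [64, 68, ∞, 64, 64, 64, 68]
  [74, -∞, 50, ∞, 99, 74, 36]
  [57, 82, 50, 57, ∞, 57, 75]
  [26, -∞, 80, 26, 26, ∞, 81]
  [-∞, -∞, 28, 10, 31, 35, ∞]
D(3):
  [∞, 50, 50, 79, 66, 77, 50]
  [20, ∞, 20, 20, 36, 56, 75]
  [64, 68, ∞, 64, 64, 64, 68]
  [74, 50, 50, ∞, 99, 74, 50]
  [57, 82, 50, 57, ∞, 57, 75]
  [64, 68, 80, 64, 64, ∞, 81]
  [28, 28, 28, 28, 31, 35, ∞]
D(4):
  [∞, 50, 50, 79, 79, 77, 50]
  [20, ∞, 20, 20, 36, 56, 75]
  [64, 68, ∞, 64, 64, 64, 68]
  [74, 50, 50, ∞, 99, 74, 50]
  [57, 82, 50, 57, ∞, 57, 75]
  [64, 68, 80, 64, 64, ∞, 81]
  [28, 28, 28, 28, 31, 35, ∞]
D(5):
  [∞, 79, 50, 79, 79, 77, 75]
  [36, ∞, 36, 36, 36, 56, 75]
  [64, 68, ∞, 64, 64, 64, 68]
  [74, 82, 50, ∞, 99, 74, 75]
  [57, 82, 50, 57, ∞, 57, 75]
  [64, 68, 80, 64, 64, ∞, 81]
  [31, 31, 31, 31, 31, 35, ∞]
D(6):
  [∞, 79, 77, 79, 79, 77, 77]
  [56, ∞, 56, 56, 56, 56, 75]
  [64, 68, ∞, 64, 64, 64, 68]
  [74, 82, 74, ∞, 99, 74, 75]
  [57, 82, 57, 57, ∞, 57, 75]
  [64, 68, 80, 64, 64, ∞, 81]
  [35, 35, 35, 35, 35, 35, ∞]
D(7):
  [∞, 79, 77, 79, 79, 77, 77]
  [56, ∞, 56, 56, 56, 56, 75]
  [64, 68, ∞, 64, 64, 64, 68]
  [74, 82, 74, ∞, 99, 74, 75]
  [57, 82, 57, 57, ∞, 57, 75]
  [64, 68, 80, 64, 64, ∞, 81]
  [35, 35, 35, 35, 35, 35, ∞]
Answer: C*[5][0] = 64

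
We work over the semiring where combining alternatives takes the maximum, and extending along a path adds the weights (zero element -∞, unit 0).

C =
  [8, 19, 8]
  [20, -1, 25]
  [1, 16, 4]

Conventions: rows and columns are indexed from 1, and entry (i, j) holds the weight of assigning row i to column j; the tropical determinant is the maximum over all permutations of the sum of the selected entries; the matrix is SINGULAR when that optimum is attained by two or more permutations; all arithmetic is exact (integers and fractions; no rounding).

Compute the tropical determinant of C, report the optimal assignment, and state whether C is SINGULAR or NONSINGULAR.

σ = (1, 2, 3): 8 + (-1) + 4 = 11
σ = (1, 3, 2): 8 + 25 + 16 = 49
σ = (2, 1, 3): 19 + 20 + 4 = 43
σ = (2, 3, 1): 19 + 25 + 1 = 45
σ = (3, 1, 2): 8 + 20 + 16 = 44
σ = (3, 2, 1): 8 + (-1) + 1 = 8
Optimal value attained by: σ = (1, 3, 2).
Answer: det⊕(C) = 49; verdict: NONSINGULAR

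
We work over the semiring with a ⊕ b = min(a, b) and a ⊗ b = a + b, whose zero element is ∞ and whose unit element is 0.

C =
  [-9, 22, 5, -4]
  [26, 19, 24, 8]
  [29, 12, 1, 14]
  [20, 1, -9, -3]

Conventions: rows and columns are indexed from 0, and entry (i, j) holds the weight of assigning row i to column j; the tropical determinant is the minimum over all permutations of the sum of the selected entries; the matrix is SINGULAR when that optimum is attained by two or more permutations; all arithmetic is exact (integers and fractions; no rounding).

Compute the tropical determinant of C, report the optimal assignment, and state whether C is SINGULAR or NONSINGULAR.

σ = (0, 1, 2, 3): (-9) + 19 + 1 + (-3) = 8
σ = (0, 1, 3, 2): (-9) + 19 + 14 + (-9) = 15
σ = (0, 2, 1, 3): (-9) + 24 + 12 + (-3) = 24
σ = (0, 2, 3, 1): (-9) + 24 + 14 + 1 = 30
σ = (0, 3, 1, 2): (-9) + 8 + 12 + (-9) = 2
σ = (0, 3, 2, 1): (-9) + 8 + 1 + 1 = 1
σ = (1, 0, 2, 3): 22 + 26 + 1 + (-3) = 46
σ = (1, 0, 3, 2): 22 + 26 + 14 + (-9) = 53
σ = (1, 2, 0, 3): 22 + 24 + 29 + (-3) = 72
σ = (1, 2, 3, 0): 22 + 24 + 14 + 20 = 80
σ = (1, 3, 0, 2): 22 + 8 + 29 + (-9) = 50
σ = (1, 3, 2, 0): 22 + 8 + 1 + 20 = 51
σ = (2, 0, 1, 3): 5 + 26 + 12 + (-3) = 40
σ = (2, 0, 3, 1): 5 + 26 + 14 + 1 = 46
σ = (2, 1, 0, 3): 5 + 19 + 29 + (-3) = 50
σ = (2, 1, 3, 0): 5 + 19 + 14 + 20 = 58
σ = (2, 3, 0, 1): 5 + 8 + 29 + 1 = 43
σ = (2, 3, 1, 0): 5 + 8 + 12 + 20 = 45
σ = (3, 0, 1, 2): (-4) + 26 + 12 + (-9) = 25
σ = (3, 0, 2, 1): (-4) + 26 + 1 + 1 = 24
σ = (3, 1, 0, 2): (-4) + 19 + 29 + (-9) = 35
σ = (3, 1, 2, 0): (-4) + 19 + 1 + 20 = 36
σ = (3, 2, 0, 1): (-4) + 24 + 29 + 1 = 50
σ = (3, 2, 1, 0): (-4) + 24 + 12 + 20 = 52
Optimal value attained by: σ = (0, 3, 2, 1).
Answer: det⊕(C) = 1; verdict: NONSINGULAR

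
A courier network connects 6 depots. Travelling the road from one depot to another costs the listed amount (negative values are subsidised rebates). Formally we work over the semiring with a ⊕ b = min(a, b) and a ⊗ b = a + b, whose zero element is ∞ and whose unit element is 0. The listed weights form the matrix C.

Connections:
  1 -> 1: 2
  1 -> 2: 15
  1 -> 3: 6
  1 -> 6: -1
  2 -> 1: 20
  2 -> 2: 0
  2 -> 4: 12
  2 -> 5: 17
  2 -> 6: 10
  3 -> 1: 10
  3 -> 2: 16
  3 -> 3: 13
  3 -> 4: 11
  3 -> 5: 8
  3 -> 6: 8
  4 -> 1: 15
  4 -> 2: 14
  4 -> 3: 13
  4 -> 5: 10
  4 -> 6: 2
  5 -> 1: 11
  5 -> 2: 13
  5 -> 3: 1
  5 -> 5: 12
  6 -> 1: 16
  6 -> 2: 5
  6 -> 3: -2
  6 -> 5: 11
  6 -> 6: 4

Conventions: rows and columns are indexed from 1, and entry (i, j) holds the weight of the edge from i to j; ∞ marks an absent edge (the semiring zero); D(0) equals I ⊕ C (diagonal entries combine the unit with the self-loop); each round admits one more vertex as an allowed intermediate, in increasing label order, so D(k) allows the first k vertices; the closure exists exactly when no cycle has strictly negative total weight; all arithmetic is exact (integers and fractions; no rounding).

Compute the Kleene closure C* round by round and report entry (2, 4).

D(0):
  [0, 15, 6, ∞, ∞, -1]
  [20, 0, ∞, 12, 17, 10]
  [10, 16, 0, 11, 8, 8]
  [15, 14, 13, 0, 10, 2]
  [11, 13, 1, ∞, 0, ∞]
  [16, 5, -2, ∞, 11, 0]
D(1):
  [0, 15, 6, ∞, ∞, -1]
  [20, 0, 26, 12, 17, 10]
  [10, 16, 0, 11, 8, 8]
  [15, 14, 13, 0, 10, 2]
  [11, 13, 1, ∞, 0, 10]
  [16, 5, -2, ∞, 11, 0]
D(2):
  [0, 15, 6, 27, 32, -1]
  [20, 0, 26, 12, 17, 10]
  [10, 16, 0, 11, 8, 8]
  [15, 14, 13, 0, 10, 2]
  [11, 13, 1, 25, 0, 10]
  [16, 5, -2, 17, 11, 0]
D(3):
  [0, 15, 6, 17, 14, -1]
  [20, 0, 26, 12, 17, 10]
  [10, 16, 0, 11, 8, 8]
  [15, 14, 13, 0, 10, 2]
  [11, 13, 1, 12, 0, 9]
  [8, 5, -2, 9, 6, 0]
D(4):
  [0, 15, 6, 17, 14, -1]
  [20, 0, 25, 12, 17, 10]
  [10, 16, 0, 11, 8, 8]
  [15, 14, 13, 0, 10, 2]
  [11, 13, 1, 12, 0, 9]
  [8, 5, -2, 9, 6, 0]
D(5):
  [0, 15, 6, 17, 14, -1]
  [20, 0, 18, 12, 17, 10]
  [10, 16, 0, 11, 8, 8]
  [15, 14, 11, 0, 10, 2]
  [11, 13, 1, 12, 0, 9]
  [8, 5, -2, 9, 6, 0]
D(6):
  [0, 4, -3, 8, 5, -1]
  [18, 0, 8, 12, 16, 10]
  [10, 13, 0, 11, 8, 8]
  [10, 7, 0, 0, 8, 2]
  [11, 13, 1, 12, 0, 9]
  [8, 5, -2, 9, 6, 0]
Answer: C*[2][4] = 12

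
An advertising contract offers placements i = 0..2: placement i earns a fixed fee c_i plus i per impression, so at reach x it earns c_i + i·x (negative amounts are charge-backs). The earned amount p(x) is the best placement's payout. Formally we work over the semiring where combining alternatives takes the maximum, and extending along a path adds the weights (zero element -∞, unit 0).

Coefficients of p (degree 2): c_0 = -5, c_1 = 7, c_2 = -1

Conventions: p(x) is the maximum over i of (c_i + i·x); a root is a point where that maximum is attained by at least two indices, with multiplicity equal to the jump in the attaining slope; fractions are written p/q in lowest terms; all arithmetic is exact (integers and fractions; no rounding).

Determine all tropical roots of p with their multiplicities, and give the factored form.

hull edge (i=0, c=-5) to (i=1, c=7): slope 12, span 1
hull edge (i=1, c=7) to (i=2, c=-1): slope -8, span 1
Factored form: p(x) = -1 ⊗ (x ⊕ (-12)) ⊗ (x ⊕ 8)
Answer: roots = -12 (mult 1), 8 (mult 1)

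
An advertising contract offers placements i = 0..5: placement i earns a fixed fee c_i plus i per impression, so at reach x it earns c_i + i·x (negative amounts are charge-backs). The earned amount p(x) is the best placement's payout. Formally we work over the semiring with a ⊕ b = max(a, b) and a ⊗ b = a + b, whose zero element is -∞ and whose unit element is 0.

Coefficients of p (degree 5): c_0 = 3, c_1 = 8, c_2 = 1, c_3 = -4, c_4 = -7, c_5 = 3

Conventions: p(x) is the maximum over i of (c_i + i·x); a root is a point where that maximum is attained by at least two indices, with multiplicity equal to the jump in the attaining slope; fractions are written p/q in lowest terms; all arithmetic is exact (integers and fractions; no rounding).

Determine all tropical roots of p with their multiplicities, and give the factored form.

hull edge (i=0, c=3) to (i=1, c=8): slope 5, span 1
hull edge (i=1, c=8) to (i=5, c=3): slope -5/4, span 4
Factored form: p(x) = 3 ⊗ (x ⊕ (-5)) ⊗ (x ⊕ 5/4) ⊗ (x ⊕ 5/4) ⊗ (x ⊕ 5/4) ⊗ (x ⊕ 5/4)
Answer: roots = -5 (mult 1), 5/4 (mult 4)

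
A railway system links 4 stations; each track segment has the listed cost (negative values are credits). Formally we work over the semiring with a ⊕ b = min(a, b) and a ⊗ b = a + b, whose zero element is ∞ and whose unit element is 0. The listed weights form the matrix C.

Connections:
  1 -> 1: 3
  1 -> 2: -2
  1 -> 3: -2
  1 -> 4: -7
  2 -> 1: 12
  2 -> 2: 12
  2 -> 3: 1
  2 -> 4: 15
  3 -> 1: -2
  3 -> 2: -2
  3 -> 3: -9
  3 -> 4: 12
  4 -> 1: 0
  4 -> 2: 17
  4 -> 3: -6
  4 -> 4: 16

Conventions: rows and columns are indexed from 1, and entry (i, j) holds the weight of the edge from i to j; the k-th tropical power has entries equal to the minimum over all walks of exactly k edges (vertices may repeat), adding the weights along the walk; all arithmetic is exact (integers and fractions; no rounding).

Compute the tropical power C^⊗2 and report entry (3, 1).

C^⊗2:
  [-7, -4, -13, -4]
  [-1, -1, -8, 5]
  [-11, -11, -18, -9]
  [-8, -8, -15, -7]
Key observation: the optimum is the walk 3->3->1, with weight (-9) + (-2) = -11.
Optimal value attained by: walk 3->3->1.
Answer: (C^⊗2)[3][1] = -11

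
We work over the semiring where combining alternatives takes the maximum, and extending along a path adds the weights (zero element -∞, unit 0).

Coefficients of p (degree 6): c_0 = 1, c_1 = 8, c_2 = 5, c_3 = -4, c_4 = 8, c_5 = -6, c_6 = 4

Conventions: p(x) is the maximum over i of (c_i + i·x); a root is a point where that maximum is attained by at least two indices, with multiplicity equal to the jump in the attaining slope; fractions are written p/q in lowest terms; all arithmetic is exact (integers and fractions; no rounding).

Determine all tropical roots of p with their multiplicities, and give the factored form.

hull edge (i=0, c=1) to (i=1, c=8): slope 7, span 1
hull edge (i=1, c=8) to (i=4, c=8): slope 0, span 3
hull edge (i=4, c=8) to (i=6, c=4): slope -2, span 2
Factored form: p(x) = 4 ⊗ (x ⊕ (-7)) ⊗ (x ⊕ 0) ⊗ (x ⊕ 0) ⊗ (x ⊕ 0) ⊗ (x ⊕ 2) ⊗ (x ⊕ 2)
Answer: roots = -7 (mult 1), 0 (mult 3), 2 (mult 2)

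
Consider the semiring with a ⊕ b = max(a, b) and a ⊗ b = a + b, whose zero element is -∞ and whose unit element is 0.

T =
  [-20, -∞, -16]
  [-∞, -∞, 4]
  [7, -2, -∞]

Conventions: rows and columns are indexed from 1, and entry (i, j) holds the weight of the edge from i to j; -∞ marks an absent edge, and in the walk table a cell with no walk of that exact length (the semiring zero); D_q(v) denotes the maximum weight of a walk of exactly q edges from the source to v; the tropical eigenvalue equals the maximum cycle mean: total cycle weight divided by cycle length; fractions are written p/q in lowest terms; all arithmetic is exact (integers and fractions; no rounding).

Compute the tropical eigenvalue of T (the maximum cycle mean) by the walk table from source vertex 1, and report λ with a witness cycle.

q=0: [0, -∞, -∞]
q=1: [-20, -∞, -16]
q=2: [-9, -18, -36]
q=3: [-29, -38, -14]
Optimal cycle mean attained by: cycle 2->3->2, total 4 + (-2), length 2.
Answer: λ = 1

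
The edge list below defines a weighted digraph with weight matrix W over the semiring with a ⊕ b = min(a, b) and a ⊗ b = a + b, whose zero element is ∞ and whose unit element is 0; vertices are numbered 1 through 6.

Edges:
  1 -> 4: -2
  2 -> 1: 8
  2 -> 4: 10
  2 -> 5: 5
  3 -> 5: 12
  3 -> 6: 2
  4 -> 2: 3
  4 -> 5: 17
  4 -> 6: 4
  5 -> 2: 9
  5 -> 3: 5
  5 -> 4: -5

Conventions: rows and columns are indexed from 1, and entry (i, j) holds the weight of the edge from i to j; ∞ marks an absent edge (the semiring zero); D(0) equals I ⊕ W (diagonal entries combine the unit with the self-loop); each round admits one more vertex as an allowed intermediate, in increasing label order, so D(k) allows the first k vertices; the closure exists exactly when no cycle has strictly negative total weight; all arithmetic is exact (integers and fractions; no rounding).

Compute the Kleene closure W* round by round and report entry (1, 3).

D(0):
  [0, ∞, ∞, -2, ∞, ∞]
  [8, 0, ∞, 10, 5, ∞]
  [∞, ∞, 0, ∞, 12, 2]
  [∞, 3, ∞, 0, 17, 4]
  [∞, 9, 5, -5, 0, ∞]
  [∞, ∞, ∞, ∞, ∞, 0]
D(1):
  [0, ∞, ∞, -2, ∞, ∞]
  [8, 0, ∞, 6, 5, ∞]
  [∞, ∞, 0, ∞, 12, 2]
  [∞, 3, ∞, 0, 17, 4]
  [∞, 9, 5, -5, 0, ∞]
  [∞, ∞, ∞, ∞, ∞, 0]
D(2):
  [0, ∞, ∞, -2, ∞, ∞]
  [8, 0, ∞, 6, 5, ∞]
  [∞, ∞, 0, ∞, 12, 2]
  [11, 3, ∞, 0, 8, 4]
  [17, 9, 5, -5, 0, ∞]
  [∞, ∞, ∞, ∞, ∞, 0]
D(3):
  [0, ∞, ∞, -2, ∞, ∞]
  [8, 0, ∞, 6, 5, ∞]
  [∞, ∞, 0, ∞, 12, 2]
  [11, 3, ∞, 0, 8, 4]
  [17, 9, 5, -5, 0, 7]
  [∞, ∞, ∞, ∞, ∞, 0]
D(4):
  [0, 1, ∞, -2, 6, 2]
  [8, 0, ∞, 6, 5, 10]
  [∞, ∞, 0, ∞, 12, 2]
  [11, 3, ∞, 0, 8, 4]
  [6, -2, 5, -5, 0, -1]
  [∞, ∞, ∞, ∞, ∞, 0]
D(5):
  [0, 1, 11, -2, 6, 2]
  [8, 0, 10, 0, 5, 4]
  [18, 10, 0, 7, 12, 2]
  [11, 3, 13, 0, 8, 4]
  [6, -2, 5, -5, 0, -1]
  [∞, ∞, ∞, ∞, ∞, 0]
D(6):
  [0, 1, 11, -2, 6, 2]
  [8, 0, 10, 0, 5, 4]
  [18, 10, 0, 7, 12, 2]
  [11, 3, 13, 0, 8, 4]
  [6, -2, 5, -5, 0, -1]
  [∞, ∞, ∞, ∞, ∞, 0]
Answer: W*[1][3] = 11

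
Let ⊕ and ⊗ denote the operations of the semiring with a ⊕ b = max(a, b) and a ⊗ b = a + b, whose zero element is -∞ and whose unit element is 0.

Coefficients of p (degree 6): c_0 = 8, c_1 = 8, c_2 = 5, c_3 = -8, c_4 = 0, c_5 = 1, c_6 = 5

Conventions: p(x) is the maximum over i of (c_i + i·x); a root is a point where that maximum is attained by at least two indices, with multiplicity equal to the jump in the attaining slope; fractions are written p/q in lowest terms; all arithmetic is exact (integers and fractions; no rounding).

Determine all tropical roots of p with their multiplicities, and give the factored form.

hull edge (i=0, c=8) to (i=1, c=8): slope 0, span 1
hull edge (i=1, c=8) to (i=6, c=5): slope -3/5, span 5
Factored form: p(x) = 5 ⊗ (x ⊕ 0) ⊗ (x ⊕ 3/5) ⊗ (x ⊕ 3/5) ⊗ (x ⊕ 3/5) ⊗ (x ⊕ 3/5) ⊗ (x ⊕ 3/5)
Answer: roots = 0 (mult 1), 3/5 (mult 5)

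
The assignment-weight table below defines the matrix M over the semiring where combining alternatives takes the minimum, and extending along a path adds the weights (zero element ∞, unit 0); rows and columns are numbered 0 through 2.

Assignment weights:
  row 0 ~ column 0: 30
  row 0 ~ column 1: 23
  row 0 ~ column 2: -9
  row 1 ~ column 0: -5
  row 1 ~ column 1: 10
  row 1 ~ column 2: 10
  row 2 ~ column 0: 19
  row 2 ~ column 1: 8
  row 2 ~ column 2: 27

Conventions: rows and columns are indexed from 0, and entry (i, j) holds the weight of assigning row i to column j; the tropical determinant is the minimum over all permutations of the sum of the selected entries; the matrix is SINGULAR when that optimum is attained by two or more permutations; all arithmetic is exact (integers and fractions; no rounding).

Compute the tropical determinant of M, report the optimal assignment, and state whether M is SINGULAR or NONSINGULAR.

σ = (0, 1, 2): 30 + 10 + 27 = 67
σ = (0, 2, 1): 30 + 10 + 8 = 48
σ = (1, 0, 2): 23 + (-5) + 27 = 45
σ = (1, 2, 0): 23 + 10 + 19 = 52
σ = (2, 0, 1): (-9) + (-5) + 8 = -6
σ = (2, 1, 0): (-9) + 10 + 19 = 20
Optimal value attained by: σ = (2, 0, 1).
Answer: det⊕(M) = -6; verdict: NONSINGULAR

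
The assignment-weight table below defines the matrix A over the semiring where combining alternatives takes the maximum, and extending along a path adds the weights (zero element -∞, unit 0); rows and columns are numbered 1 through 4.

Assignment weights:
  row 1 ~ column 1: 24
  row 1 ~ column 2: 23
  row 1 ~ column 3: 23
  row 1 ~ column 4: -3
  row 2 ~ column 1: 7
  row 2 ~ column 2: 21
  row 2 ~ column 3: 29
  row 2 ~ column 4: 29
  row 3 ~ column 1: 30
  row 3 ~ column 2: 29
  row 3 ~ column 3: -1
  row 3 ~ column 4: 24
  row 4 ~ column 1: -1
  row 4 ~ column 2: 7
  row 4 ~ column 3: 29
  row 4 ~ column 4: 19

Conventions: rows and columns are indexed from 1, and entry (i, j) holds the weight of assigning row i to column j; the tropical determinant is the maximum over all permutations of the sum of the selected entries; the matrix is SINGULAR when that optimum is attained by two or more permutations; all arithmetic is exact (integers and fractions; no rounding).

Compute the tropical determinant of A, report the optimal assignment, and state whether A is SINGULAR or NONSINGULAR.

σ = (1, 2, 3, 4): 24 + 21 + (-1) + 19 = 63
σ = (1, 2, 4, 3): 24 + 21 + 24 + 29 = 98
σ = (1, 3, 2, 4): 24 + 29 + 29 + 19 = 101
σ = (1, 3, 4, 2): 24 + 29 + 24 + 7 = 84
σ = (1, 4, 2, 3): 24 + 29 + 29 + 29 = 111
σ = (1, 4, 3, 2): 24 + 29 + (-1) + 7 = 59
σ = (2, 1, 3, 4): 23 + 7 + (-1) + 19 = 48
σ = (2, 1, 4, 3): 23 + 7 + 24 + 29 = 83
σ = (2, 3, 1, 4): 23 + 29 + 30 + 19 = 101
σ = (2, 3, 4, 1): 23 + 29 + 24 + (-1) = 75
σ = (2, 4, 1, 3): 23 + 29 + 30 + 29 = 111
σ = (2, 4, 3, 1): 23 + 29 + (-1) + (-1) = 50
σ = (3, 1, 2, 4): 23 + 7 + 29 + 19 = 78
σ = (3, 1, 4, 2): 23 + 7 + 24 + 7 = 61
σ = (3, 2, 1, 4): 23 + 21 + 30 + 19 = 93
σ = (3, 2, 4, 1): 23 + 21 + 24 + (-1) = 67
σ = (3, 4, 1, 2): 23 + 29 + 30 + 7 = 89
σ = (3, 4, 2, 1): 23 + 29 + 29 + (-1) = 80
σ = (4, 1, 2, 3): (-3) + 7 + 29 + 29 = 62
σ = (4, 1, 3, 2): (-3) + 7 + (-1) + 7 = 10
σ = (4, 2, 1, 3): (-3) + 21 + 30 + 29 = 77
σ = (4, 2, 3, 1): (-3) + 21 + (-1) + (-1) = 16
σ = (4, 3, 1, 2): (-3) + 29 + 30 + 7 = 63
σ = (4, 3, 2, 1): (-3) + 29 + 29 + (-1) = 54
Optimal value attained by: σ = (1, 4, 2, 3).
Answer: det⊕(A) = 111; verdict: SINGULAR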